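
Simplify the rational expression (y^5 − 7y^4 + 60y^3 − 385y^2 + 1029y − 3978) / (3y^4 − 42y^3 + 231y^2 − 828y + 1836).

(y^2 + y + 39)/(3y − 18)

By polynomial division,
  y^5 − 7y^4 + 60y^3 − 385y^2 + 1029y − 3978 = ((1/3)y + 7/3)(3y^4 − 42y^3 + 231y^2 − 828y + 1836) + (81y^3 − 648y^2 + 2349y − 8262)
  3y^4 − 42y^3 + 231y^2 − 828y + 1836 = ((1/27)y − 2/9)(81y^3 − 648y^2 + 2349y − 8262) + (0)
Last nonzero remainder: 81y^3 − 648y^2 + 2349y − 8262. Dividing through by 81 gives the monic gcd y^3 − 8y^2 + 29y − 102.
Cancel y^3 − 8y^2 + 29y − 102 from numerator and denominator to get the reduced form.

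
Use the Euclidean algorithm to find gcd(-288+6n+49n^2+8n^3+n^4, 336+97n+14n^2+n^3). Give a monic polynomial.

Repeated division with remainder:
  n^4+8n^3+49n^2+6n-288 = (n-6)(n^3+14n^2+97n+336) + (36n^2+252n+1728)
  n^3+14n^2+97n+336 = ((1/36)n+7/36)(36n^2+252n+1728) + (0)
Last nonzero remainder: 36n^2+252n+1728. Dividing through by 36 gives the monic gcd n^2+7n+48.

48+7n+n^2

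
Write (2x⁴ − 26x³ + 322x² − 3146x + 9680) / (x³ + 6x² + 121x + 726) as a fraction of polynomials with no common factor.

Repeated division with remainder:
  2x⁴ − 26x³ + 322x² − 3146x + 9680 = (2x − 38)(x³ + 6x² + 121x + 726) + (308x² + 37268)
  x³ + 6x² + 121x + 726 = ((1/308)x + 3/154)(308x² + 37268) + (0)
Last nonzero remainder: 308x² + 37268. Dividing through by 308 gives the monic gcd x² + 121.
Cancel x² + 121 from numerator and denominator to get the reduced form.

(2x² − 26x + 80)/(x + 6)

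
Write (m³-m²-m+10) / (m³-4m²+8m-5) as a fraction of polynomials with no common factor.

(m+2)/(m-1)

Apply the Euclidean algorithm:
  m³-m²-m+10 = (m³-4m²+8m-5) + (3m²-9m+15)
  m³-4m²+8m-5 = ((1/3)m-1/3)(3m²-9m+15) + (0)
Last nonzero remainder: 3m²-9m+15. Dividing through by 3 gives the monic gcd m²-3m+5.
Cancel m²-3m+5 from numerator and denominator to get the reduced form.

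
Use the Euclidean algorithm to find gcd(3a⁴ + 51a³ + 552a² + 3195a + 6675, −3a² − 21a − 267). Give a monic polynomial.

a² + 7a + 89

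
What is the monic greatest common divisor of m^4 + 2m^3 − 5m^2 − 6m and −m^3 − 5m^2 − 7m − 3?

m^2 + 4m + 3

Apply the Euclidean algorithm:
  m^4 + 2m^3 − 5m^2 − 6m = (−m + 3)(−m^3 − 5m^2 − 7m − 3) + (3m^2 + 12m + 9)
  −m^3 − 5m^2 − 7m − 3 = (−(1/3)m − 1/3)(3m^2 + 12m + 9) + (0)
Last nonzero remainder: 3m^2 + 12m + 9. Dividing through by 3 gives the monic gcd m^2 + 4m + 3.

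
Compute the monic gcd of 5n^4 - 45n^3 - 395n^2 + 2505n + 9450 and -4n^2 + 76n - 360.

n^2 - 19n + 90

Euclidean algorithm in ℚ[n]:
  5n^4 - 45n^3 - 395n^2 + 2505n + 9450 = (-(5/4)n^2 - (25/2)n - 105/4)(-4n^2 + 76n - 360) + (0)
Last nonzero remainder: -4n^2 + 76n - 360. Dividing through by -4 gives the monic gcd n^2 - 19n + 90.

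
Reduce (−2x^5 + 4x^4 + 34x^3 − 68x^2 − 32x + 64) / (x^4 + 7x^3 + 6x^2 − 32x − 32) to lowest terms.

(−2x^2 + 10x − 8)/(x + 4)

Euclidean algorithm in ℚ[x]:
  −2x^5 + 4x^4 + 34x^3 − 68x^2 − 32x + 64 = (−2x + 18)(x^4 + 7x^3 + 6x^2 − 32x − 32) + (−80x^3 − 240x^2 + 480x + 640)
  x^4 + 7x^3 + 6x^2 − 32x − 32 = (−(1/80)x − 1/20)(−80x^3 − 240x^2 + 480x + 640) + (0)
Last nonzero remainder: −80x^3 − 240x^2 + 480x + 640. Dividing through by −80 gives the monic gcd x^3 + 3x^2 − 6x − 8.
Cancel x^3 + 3x^2 − 6x − 8 from numerator and denominator to get the reduced form.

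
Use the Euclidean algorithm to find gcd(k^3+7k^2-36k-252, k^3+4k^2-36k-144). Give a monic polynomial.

k^2-36

Repeated division with remainder:
  k^3+7k^2-36k-252 = (k^3+4k^2-36k-144) + (3k^2-108)
  k^3+4k^2-36k-144 = ((1/3)k+4/3)(3k^2-108) + (0)
Last nonzero remainder: 3k^2-108. Dividing through by 3 gives the monic gcd k^2-36.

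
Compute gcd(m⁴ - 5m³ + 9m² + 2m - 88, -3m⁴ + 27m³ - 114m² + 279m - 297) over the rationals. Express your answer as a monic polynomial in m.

m² - 3m + 11

Apply the Euclidean algorithm:
  m⁴ - 5m³ + 9m² + 2m - 88 = (-1/3)(-3m⁴ + 27m³ - 114m² + 279m - 297) + (4m³ - 29m² + 95m - 187)
  -3m⁴ + 27m³ - 114m² + 279m - 297 = (-(3/4)m + 21/16)(4m³ - 29m² + 95m - 187) + (-(75/16)m² + (225/16)m - 825/16)
  4m³ - 29m² + 95m - 187 = (-(64/75)m + 272/75)(-(75/16)m² + (225/16)m - 825/16) + (0)
Last nonzero remainder: -(75/16)m² + (225/16)m - 825/16. Dividing through by -75/16 gives the monic gcd m² - 3m + 11.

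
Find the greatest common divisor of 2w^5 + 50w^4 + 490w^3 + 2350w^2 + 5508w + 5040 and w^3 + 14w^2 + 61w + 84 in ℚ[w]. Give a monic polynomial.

w^3 + 14w^2 + 61w + 84

Euclidean algorithm in ℚ[w]:
  2w^5 + 50w^4 + 490w^3 + 2350w^2 + 5508w + 5040 = (2w^2 + 22w + 60)(w^3 + 14w^2 + 61w + 84) + (0)
The last nonzero remainder w^3 + 14w^2 + 61w + 84 is already monic.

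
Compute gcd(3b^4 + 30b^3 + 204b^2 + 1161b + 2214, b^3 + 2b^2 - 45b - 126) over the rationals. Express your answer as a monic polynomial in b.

b^2 + 9b + 18

Apply the Euclidean algorithm:
  3b^4 + 30b^3 + 204b^2 + 1161b + 2214 = (3b + 24)(b^3 + 2b^2 - 45b - 126) + (291b^2 + 2619b + 5238)
  b^3 + 2b^2 - 45b - 126 = ((1/291)b - 7/291)(291b^2 + 2619b + 5238) + (0)
Last nonzero remainder: 291b^2 + 2619b + 5238. Dividing through by 291 gives the monic gcd b^2 + 9b + 18.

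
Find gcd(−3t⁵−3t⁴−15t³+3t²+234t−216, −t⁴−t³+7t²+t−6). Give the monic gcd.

Euclidean algorithm in ℚ[t]:
  −3t⁵−3t⁴−15t³+3t²+234t−216 = (3t)(−t⁴−t³+7t²+t−6) + (−36t³+252t−216)
  −t⁴−t³+7t²+t−6 = ((1/36)t+1/36)(−36t³+252t−216) + (0)
Last nonzero remainder: −36t³+252t−216. Dividing through by −36 gives the monic gcd t³−7t+6.

t³−7t+6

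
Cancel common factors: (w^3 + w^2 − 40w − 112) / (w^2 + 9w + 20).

(w^2 − 3w − 28)/(w + 5)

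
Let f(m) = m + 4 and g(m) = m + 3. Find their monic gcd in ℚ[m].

By polynomial division,
  m + 4 = (m + 3) + (1)
  m + 3 = (m + 3)(1) + (0)
The last nonzero remainder is the constant 1, so the polynomials are coprime and gcd = 1.

1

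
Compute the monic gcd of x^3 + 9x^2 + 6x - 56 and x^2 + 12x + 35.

Apply the Euclidean algorithm:
  x^3 + 9x^2 + 6x - 56 = (x - 3)(x^2 + 12x + 35) + (7x + 49)
  x^2 + 12x + 35 = ((1/7)x + 5/7)(7x + 49) + (0)
Last nonzero remainder: 7x + 49. Dividing through by 7 gives the monic gcd x + 7.

x + 7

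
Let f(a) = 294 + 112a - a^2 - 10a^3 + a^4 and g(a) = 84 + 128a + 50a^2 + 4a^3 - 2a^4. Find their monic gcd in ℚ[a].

-42 - 22a - 3a^2 + a^3

Apply the Euclidean algorithm:
  a^4 - 10a^3 - a^2 + 112a + 294 = (-1/2)(-2a^4 + 4a^3 + 50a^2 + 128a + 84) + (-8a^3 + 24a^2 + 176a + 336)
  -2a^4 + 4a^3 + 50a^2 + 128a + 84 = ((1/4)a + 1/4)(-8a^3 + 24a^2 + 176a + 336) + (0)
Last nonzero remainder: -8a^3 + 24a^2 + 176a + 336. Dividing through by -8 gives the monic gcd a^3 - 3a^2 - 22a - 42.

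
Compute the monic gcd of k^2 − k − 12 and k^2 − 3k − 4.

k − 4

Apply the Euclidean algorithm:
  k^2 − k − 12 = (k^2 − 3k − 4) + (2k − 8)
  k^2 − 3k − 4 = ((1/2)k + 1/2)(2k − 8) + (0)
Last nonzero remainder: 2k − 8. Dividing through by 2 gives the monic gcd k − 4.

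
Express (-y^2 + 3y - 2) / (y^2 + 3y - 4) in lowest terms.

(-y + 2)/(y + 4)

Euclidean algorithm in ℚ[y]:
  -y^2 + 3y - 2 = (-1)(y^2 + 3y - 4) + (6y - 6)
  y^2 + 3y - 4 = ((1/6)y + 2/3)(6y - 6) + (0)
Last nonzero remainder: 6y - 6. Dividing through by 6 gives the monic gcd y - 1.
Cancel y - 1 from numerator and denominator to get the reduced form.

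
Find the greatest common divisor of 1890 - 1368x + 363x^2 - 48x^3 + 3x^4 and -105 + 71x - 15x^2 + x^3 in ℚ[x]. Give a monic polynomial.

15 - 8x + x^2

Apply the Euclidean algorithm:
  3x^4 - 48x^3 + 363x^2 - 1368x + 1890 = (3x - 3)(x^3 - 15x^2 + 71x - 105) + (105x^2 - 840x + 1575)
  x^3 - 15x^2 + 71x - 105 = ((1/105)x - 1/15)(105x^2 - 840x + 1575) + (0)
Last nonzero remainder: 105x^2 - 840x + 1575. Dividing through by 105 gives the monic gcd x^2 - 8x + 15.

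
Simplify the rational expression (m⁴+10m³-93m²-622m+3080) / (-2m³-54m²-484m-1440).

(-m³+93m-308)/(2m²+34m+144)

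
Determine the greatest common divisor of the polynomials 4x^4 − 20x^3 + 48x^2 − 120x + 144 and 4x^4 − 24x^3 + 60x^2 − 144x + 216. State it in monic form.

By polynomial division,
  4x^4 − 20x^3 + 48x^2 − 120x + 144 = (4x^4 − 24x^3 + 60x^2 − 144x + 216) + (4x^3 − 12x^2 + 24x − 72)
  4x^4 − 24x^3 + 60x^2 − 144x + 216 = (x − 3)(4x^3 − 12x^2 + 24x − 72) + (0)
Last nonzero remainder: 4x^3 − 12x^2 + 24x − 72. Dividing through by 4 gives the monic gcd x^3 − 3x^2 + 6x − 18.

x^3 − 3x^2 + 6x − 18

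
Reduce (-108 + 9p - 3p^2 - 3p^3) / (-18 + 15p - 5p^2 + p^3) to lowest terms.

Repeated division with remainder:
  -3p^3 - 3p^2 + 9p - 108 = (-3)(p^3 - 5p^2 + 15p - 18) + (-18p^2 + 54p - 162)
  p^3 - 5p^2 + 15p - 18 = (-(1/18)p + 1/9)(-18p^2 + 54p - 162) + (0)
Last nonzero remainder: -18p^2 + 54p - 162. Dividing through by -18 gives the monic gcd p^2 - 3p + 9.
Cancel p^2 - 3p + 9 from numerator and denominator to get the reduced form.

(-12 - 3p)/(-2 + p)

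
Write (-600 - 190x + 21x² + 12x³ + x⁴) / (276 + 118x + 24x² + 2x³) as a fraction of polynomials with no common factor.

(-100 - 15x + 6x² + x³)/(46 + 12x + 2x²)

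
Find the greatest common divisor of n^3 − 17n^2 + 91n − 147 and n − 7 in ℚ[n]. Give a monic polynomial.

n − 7

By polynomial division,
  n^3 − 17n^2 + 91n − 147 = (n^2 − 10n + 21)(n − 7) + (0)
The last nonzero remainder n − 7 is already monic.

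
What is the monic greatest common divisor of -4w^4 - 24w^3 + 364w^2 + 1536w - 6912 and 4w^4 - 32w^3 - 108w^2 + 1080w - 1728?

w^2 - 11w + 24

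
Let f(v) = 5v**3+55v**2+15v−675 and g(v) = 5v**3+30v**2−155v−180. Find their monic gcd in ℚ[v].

v+9

Apply the Euclidean algorithm:
  5v**3+55v**2+15v−675 = (5v**3+30v**2−155v−180) + (25v**2+170v−495)
  5v**3+30v**2−155v−180 = ((1/5)v−4/25)(25v**2+170v−495) + (−(144/5)v−1296/5)
  25v**2+170v−495 = (−(125/144)v+275/144)(−(144/5)v−1296/5) + (0)
Last nonzero remainder: −(144/5)v−1296/5. Dividing through by −144/5 gives the monic gcd v+9.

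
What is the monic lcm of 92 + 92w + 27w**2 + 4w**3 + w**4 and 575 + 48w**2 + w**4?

2300 + 2300w + 767w**2 + 192w**3 + 52w**4 + 4w**5 + w**6

Repeated division with remainder:
  w**4 + 4w**3 + 27w**2 + 92w + 92 = (w**4 + 48w**2 + 575) + (4w**3 − 21w**2 + 92w − 483)
  w**4 + 48w**2 + 575 = ((1/4)w + 21/16)(4w**3 − 21w**2 + 92w − 483) + ((841/16)w**2 + 19343/16)
  4w**3 − 21w**2 + 92w − 483 = ((64/841)w − 336/841)((841/16)w**2 + 19343/16) + (0)
Last nonzero remainder: (841/16)w**2 + 19343/16. Dividing through by 841/16 gives the monic gcd w**2 + 23.
Then lcm(f, g) = f·g / gcd(f, g); expanding and making the result monic gives the answer.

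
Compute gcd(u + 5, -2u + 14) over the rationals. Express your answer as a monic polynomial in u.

Repeated division with remainder:
  u + 5 = (-1/2)(-2u + 14) + (12)
  -2u + 14 = (-(1/6)u + 7/6)(12) + (0)
The last nonzero remainder is the constant 12, so the polynomials are coprime and gcd = 1.

1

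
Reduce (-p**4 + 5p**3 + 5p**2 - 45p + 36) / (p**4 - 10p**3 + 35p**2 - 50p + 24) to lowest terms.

By polynomial division,
  -p**4 + 5p**3 + 5p**2 - 45p + 36 = (-1)(p**4 - 10p**3 + 35p**2 - 50p + 24) + (-5p**3 + 40p**2 - 95p + 60)
  p**4 - 10p**3 + 35p**2 - 50p + 24 = (-(1/5)p + 2/5)(-5p**3 + 40p**2 - 95p + 60) + (0)
Last nonzero remainder: -5p**3 + 40p**2 - 95p + 60. Dividing through by -5 gives the monic gcd p**3 - 8p**2 + 19p - 12.
Cancel p**3 - 8p**2 + 19p - 12 from numerator and denominator to get the reduced form.

(-p - 3)/(p - 2)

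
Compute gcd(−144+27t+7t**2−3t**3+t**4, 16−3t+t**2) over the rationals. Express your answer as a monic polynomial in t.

By polynomial division,
  t**4−3t**3+7t**2+27t−144 = (t**2−9)(t**2−3t+16) + (0)
The last nonzero remainder t**2−3t+16 is already monic.

16−3t+t**2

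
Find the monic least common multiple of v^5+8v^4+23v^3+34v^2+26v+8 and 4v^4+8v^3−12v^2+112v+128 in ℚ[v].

Euclidean algorithm in ℚ[v]:
  v^5+8v^4+23v^3+34v^2+26v+8 = ((1/4)v+3/2)(4v^4+8v^3−12v^2+112v+128) + (14v^3+24v^2−174v−184)
  4v^4+8v^3−12v^2+112v+128 = ((2/7)v+4/49)(14v^3+24v^2−174v−184) + ((1752/49)v^2+(8760/49)v+7008/49)
  14v^3+24v^2−174v−184 = ((343/876)v−1127/876)((1752/49)v^2+(8760/49)v+7008/49) + (0)
Last nonzero remainder: (1752/49)v^2+(8760/49)v+7008/49. Dividing through by 1752/49 gives the monic gcd v^2+5v+4.
Then lcm(f, g) = f·g / gcd(f, g); expanding and making the result monic gives the answer.

v^7+5v^6+7v^5+29v^4+108v^3+202v^2+184v+64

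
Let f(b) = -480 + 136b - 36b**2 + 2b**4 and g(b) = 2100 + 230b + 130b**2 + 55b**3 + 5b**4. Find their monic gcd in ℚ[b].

60 - 2b + 4b**2 + b**3

Apply the Euclidean algorithm:
  2b**4 - 36b**2 + 136b - 480 = (2/5)(5b**4 + 55b**3 + 130b**2 + 230b + 2100) + (-22b**3 - 88b**2 + 44b - 1320)
  5b**4 + 55b**3 + 130b**2 + 230b + 2100 = (-(5/22)b - 35/22)(-22b**3 - 88b**2 + 44b - 1320) + (0)
Last nonzero remainder: -22b**3 - 88b**2 + 44b - 1320. Dividing through by -22 gives the monic gcd b**3 + 4b**2 - 2b + 60.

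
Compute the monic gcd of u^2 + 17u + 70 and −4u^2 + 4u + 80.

1

Repeated division with remainder:
  u^2 + 17u + 70 = (−1/4)(−4u^2 + 4u + 80) + (18u + 90)
  −4u^2 + 4u + 80 = (−(2/9)u + 4/3)(18u + 90) + (−40)
  18u + 90 = (−(9/20)u − 9/4)(−40) + (0)
The last nonzero remainder is the constant −40, so the polynomials are coprime and gcd = 1.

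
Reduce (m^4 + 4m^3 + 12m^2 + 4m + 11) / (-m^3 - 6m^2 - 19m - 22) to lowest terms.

Euclidean algorithm in ℚ[m]:
  m^4 + 4m^3 + 12m^2 + 4m + 11 = (-m + 2)(-m^3 - 6m^2 - 19m - 22) + (5m^2 + 20m + 55)
  -m^3 - 6m^2 - 19m - 22 = (-(1/5)m - 2/5)(5m^2 + 20m + 55) + (0)
Last nonzero remainder: 5m^2 + 20m + 55. Dividing through by 5 gives the monic gcd m^2 + 4m + 11.
Cancel m^2 + 4m + 11 from numerator and denominator to get the reduced form.

(-m^2 - 1)/(m + 2)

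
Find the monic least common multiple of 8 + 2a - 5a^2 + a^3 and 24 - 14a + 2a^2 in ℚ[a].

By polynomial division,
  a^3 - 5a^2 + 2a + 8 = ((1/2)a + 1)(2a^2 - 14a + 24) + (4a - 16)
  2a^2 - 14a + 24 = ((1/2)a - 3/2)(4a - 16) + (0)
Last nonzero remainder: 4a - 16. Dividing through by 4 gives the monic gcd a - 4.
Then lcm(f, g) = f·g / gcd(f, g); expanding and making the result monic gives the answer.

-24 + 2a + 17a^2 - 8a^3 + a^4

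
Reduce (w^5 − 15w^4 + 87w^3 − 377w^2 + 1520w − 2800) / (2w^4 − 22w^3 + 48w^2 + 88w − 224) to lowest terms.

Euclidean algorithm in ℚ[w]:
  w^5 − 15w^4 + 87w^3 − 377w^2 + 1520w − 2800 = ((1/2)w − 2)(2w^4 − 22w^3 + 48w^2 + 88w − 224) + (19w^3 − 325w^2 + 1808w − 3248)
  2w^4 − 22w^3 + 48w^2 + 88w − 224 = ((2/19)w + 232/361)(19w^3 − 325w^2 + 1808w − 3248) + ((24024/361)w^2 − (264264/361)w + 672672/361)
  19w^3 − 325w^2 + 1808w − 3248 = ((6859/24024)w − 10469/6006)((24024/361)w^2 − (264264/361)w + 672672/361) + (0)
Last nonzero remainder: (24024/361)w^2 − (264264/361)w + 672672/361. Dividing through by 24024/361 gives the monic gcd w^2 − 11w + 28.
Cancel w^2 − 11w + 28 from numerator and denominator to get the reduced form.

(w^3 − 4w^2 + 15w − 100)/(2w^2 − 8)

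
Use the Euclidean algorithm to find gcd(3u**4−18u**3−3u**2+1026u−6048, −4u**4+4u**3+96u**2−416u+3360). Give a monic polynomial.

By polynomial division,
  3u**4−18u**3−3u**2+1026u−6048 = (−3/4)(−4u**4+4u**3+96u**2−416u+3360) + (−15u**3+69u**2+714u−3528)
  −4u**4+4u**3+96u**2−416u+3360 = ((4/15)u+24/25)(−15u**3+69u**2+714u−3528) + (−(4016/25)u**2−(4016/25)u+168672/25)
  −15u**3+69u**2+714u−3528 = ((375/4016)u−525/1004)(−(4016/25)u**2−(4016/25)u+168672/25) + (0)
Last nonzero remainder: −(4016/25)u**2−(4016/25)u+168672/25. Dividing through by −4016/25 gives the monic gcd u**2+u−42.

u**2+u−42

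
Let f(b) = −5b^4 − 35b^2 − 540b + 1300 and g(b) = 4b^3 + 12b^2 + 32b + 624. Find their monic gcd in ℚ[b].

b^2 − 3b + 26

Euclidean algorithm in ℚ[b]:
  −5b^4 − 35b^2 − 540b + 1300 = (−(5/4)b + 15/4)(4b^3 + 12b^2 + 32b + 624) + (−40b^2 + 120b − 1040)
  4b^3 + 12b^2 + 32b + 624 = (−(1/10)b − 3/5)(−40b^2 + 120b − 1040) + (0)
Last nonzero remainder: −40b^2 + 120b − 1040. Dividing through by −40 gives the monic gcd b^2 − 3b + 26.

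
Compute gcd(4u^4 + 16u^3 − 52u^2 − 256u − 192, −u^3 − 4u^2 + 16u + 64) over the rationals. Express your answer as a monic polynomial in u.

Apply the Euclidean algorithm:
  4u^4 + 16u^3 − 52u^2 − 256u − 192 = (−4u)(−u^3 − 4u^2 + 16u + 64) + (12u^2 − 192)
  −u^3 − 4u^2 + 16u + 64 = (−(1/12)u − 1/3)(12u^2 − 192) + (0)
Last nonzero remainder: 12u^2 − 192. Dividing through by 12 gives the monic gcd u^2 − 16.

u^2 − 16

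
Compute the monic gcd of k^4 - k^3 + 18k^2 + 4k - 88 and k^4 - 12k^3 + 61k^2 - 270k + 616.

Apply the Euclidean algorithm:
  k^4 - k^3 + 18k^2 + 4k - 88 = (k^4 - 12k^3 + 61k^2 - 270k + 616) + (11k^3 - 43k^2 + 274k - 704)
  k^4 - 12k^3 + 61k^2 - 270k + 616 = ((1/11)k - 89/121)(11k^3 - 43k^2 + 274k - 704) + ((540/121)k^2 - (540/121)k + 1080/11)
  11k^3 - 43k^2 + 274k - 704 = ((1331/540)k - 968/135)((540/121)k^2 - (540/121)k + 1080/11) + (0)
Last nonzero remainder: (540/121)k^2 - (540/121)k + 1080/11. Dividing through by 540/121 gives the monic gcd k^2 - k + 22.

k^2 - k + 22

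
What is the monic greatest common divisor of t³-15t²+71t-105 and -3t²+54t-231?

t-7

Euclidean algorithm in ℚ[t]:
  t³-15t²+71t-105 = (-(1/3)t-1)(-3t²+54t-231) + (48t-336)
  -3t²+54t-231 = (-(1/16)t+11/16)(48t-336) + (0)
Last nonzero remainder: 48t-336. Dividing through by 48 gives the monic gcd t-7.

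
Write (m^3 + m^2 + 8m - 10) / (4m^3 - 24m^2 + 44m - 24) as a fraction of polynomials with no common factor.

(m^2 + 2m + 10)/(4m^2 - 20m + 24)

Euclidean algorithm in ℚ[m]:
  m^3 + m^2 + 8m - 10 = (1/4)(4m^3 - 24m^2 + 44m - 24) + (7m^2 - 3m - 4)
  4m^3 - 24m^2 + 44m - 24 = ((4/7)m - 156/49)(7m^2 - 3m - 4) + ((1800/49)m - 1800/49)
  7m^2 - 3m - 4 = ((343/1800)m + 49/450)((1800/49)m - 1800/49) + (0)
Last nonzero remainder: (1800/49)m - 1800/49. Dividing through by 1800/49 gives the monic gcd m - 1.
Cancel m - 1 from numerator and denominator to get the reduced form.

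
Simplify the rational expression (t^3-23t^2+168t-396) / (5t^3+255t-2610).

(t^2-17t+66)/(5t^2+30t+435)

By polynomial division,
  t^3-23t^2+168t-396 = (1/5)(5t^3+255t-2610) + (-23t^2+117t+126)
  5t^3+255t-2610 = (-(5/23)t-585/529)(-23t^2+117t+126) + ((217830/529)t-1306980/529)
  -23t^2+117t+126 = (-(12167/217830)t-3703/72610)((217830/529)t-1306980/529) + (0)
Last nonzero remainder: (217830/529)t-1306980/529. Dividing through by 217830/529 gives the monic gcd t-6.
Cancel t-6 from numerator and denominator to get the reduced form.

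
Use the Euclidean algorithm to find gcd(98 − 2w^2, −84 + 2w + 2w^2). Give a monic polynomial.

7 + w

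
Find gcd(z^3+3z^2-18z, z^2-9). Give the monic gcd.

Apply the Euclidean algorithm:
  z^3+3z^2-18z = (z+3)(z^2-9) + (-9z+27)
  z^2-9 = (-(1/9)z-1/3)(-9z+27) + (0)
Last nonzero remainder: -9z+27. Dividing through by -9 gives the monic gcd z-3.

z-3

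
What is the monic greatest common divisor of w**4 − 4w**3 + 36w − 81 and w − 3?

Repeated division with remainder:
  w**4 − 4w**3 + 36w − 81 = (w**3 − w**2 − 3w + 27)(w − 3) + (0)
The last nonzero remainder w − 3 is already monic.

w − 3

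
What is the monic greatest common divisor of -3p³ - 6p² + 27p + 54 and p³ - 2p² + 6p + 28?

p + 2

Repeated division with remainder:
  -3p³ - 6p² + 27p + 54 = (-3)(p³ - 2p² + 6p + 28) + (-12p² + 45p + 138)
  p³ - 2p² + 6p + 28 = (-(1/12)p - 7/48)(-12p² + 45p + 138) + ((385/16)p + 385/8)
  -12p² + 45p + 138 = (-(192/385)p + 1104/385)((385/16)p + 385/8) + (0)
Last nonzero remainder: (385/16)p + 385/8. Dividing through by 385/16 gives the monic gcd p + 2.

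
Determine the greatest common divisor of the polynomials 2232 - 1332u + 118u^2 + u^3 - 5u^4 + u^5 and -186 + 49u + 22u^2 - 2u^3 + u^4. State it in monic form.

-62 + 37u - 5u^2 + u^3

By polynomial division,
  u^5 - 5u^4 + u^3 + 118u^2 - 1332u + 2232 = (u - 3)(u^4 - 2u^3 + 22u^2 + 49u - 186) + (-27u^3 + 135u^2 - 999u + 1674)
  u^4 - 2u^3 + 22u^2 + 49u - 186 = (-(1/27)u - 1/9)(-27u^3 + 135u^2 - 999u + 1674) + (0)
Last nonzero remainder: -27u^3 + 135u^2 - 999u + 1674. Dividing through by -27 gives the monic gcd u^3 - 5u^2 + 37u - 62.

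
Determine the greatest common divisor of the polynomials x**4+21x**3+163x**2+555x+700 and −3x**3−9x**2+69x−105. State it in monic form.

x+7

Repeated division with remainder:
  x**4+21x**3+163x**2+555x+700 = (−(1/3)x−6)(−3x**3−9x**2+69x−105) + (132x**2+934x+70)
  −3x**3−9x**2+69x−105 = (−(1/44)x+269/2904)(132x**2+934x+70) + (−(23125/1452)x−161875/1452)
  132x**2+934x+70 = (−(191664/23125)x−2904/4625)(−(23125/1452)x−161875/1452) + (0)
Last nonzero remainder: −(23125/1452)x−161875/1452. Dividing through by −23125/1452 gives the monic gcd x+7.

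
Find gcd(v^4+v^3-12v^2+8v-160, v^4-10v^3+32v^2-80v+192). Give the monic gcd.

v^3-4v^2+8v-32

By polynomial division,
  v^4+v^3-12v^2+8v-160 = (v^4-10v^3+32v^2-80v+192) + (11v^3-44v^2+88v-352)
  v^4-10v^3+32v^2-80v+192 = ((1/11)v-6/11)(11v^3-44v^2+88v-352) + (0)
Last nonzero remainder: 11v^3-44v^2+88v-352. Dividing through by 11 gives the monic gcd v^3-4v^2+8v-32.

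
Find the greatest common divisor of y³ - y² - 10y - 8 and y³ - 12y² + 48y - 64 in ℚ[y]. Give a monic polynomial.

y - 4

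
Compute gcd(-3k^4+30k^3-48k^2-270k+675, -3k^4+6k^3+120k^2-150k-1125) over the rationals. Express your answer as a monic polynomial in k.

k^3-7k^2-5k+75

Repeated division with remainder:
  -3k^4+30k^3-48k^2-270k+675 = (-3k^4+6k^3+120k^2-150k-1125) + (24k^3-168k^2-120k+1800)
  -3k^4+6k^3+120k^2-150k-1125 = (-(1/8)k-5/8)(24k^3-168k^2-120k+1800) + (0)
Last nonzero remainder: 24k^3-168k^2-120k+1800. Dividing through by 24 gives the monic gcd k^3-7k^2-5k+75.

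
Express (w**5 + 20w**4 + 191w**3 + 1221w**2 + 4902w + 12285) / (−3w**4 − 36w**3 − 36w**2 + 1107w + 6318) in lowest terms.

Repeated division with remainder:
  w**5 + 20w**4 + 191w**3 + 1221w**2 + 4902w + 12285 = (−(1/3)w − 8/3)(−3w**4 − 36w**3 − 36w**2 + 1107w + 6318) + (83w**3 + 1494w**2 + 9960w + 29133)
  −3w**4 − 36w**3 − 36w**2 + 1107w + 6318 = (−(3/83)w + 18/83)(83w**3 + 1494w**2 + 9960w + 29133) + (0)
Last nonzero remainder: 83w**3 + 1494w**2 + 9960w + 29133. Dividing through by 83 gives the monic gcd w**3 + 18w**2 + 120w + 351.
Cancel w**3 + 18w**2 + 120w + 351 from numerator and denominator to get the reduced form.

(−w**2 − 2w − 35)/(3w − 18)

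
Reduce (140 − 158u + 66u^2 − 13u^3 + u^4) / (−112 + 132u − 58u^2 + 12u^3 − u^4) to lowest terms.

Repeated division with remainder:
  u^4 − 13u^3 + 66u^2 − 158u + 140 = (−1)(−u^4 + 12u^3 − 58u^2 + 132u − 112) + (−u^3 + 8u^2 − 26u + 28)
  −u^4 + 12u^3 − 58u^2 + 132u − 112 = (u − 4)(−u^3 + 8u^2 − 26u + 28) + (0)
Last nonzero remainder: −u^3 + 8u^2 − 26u + 28. Dividing through by −1 gives the monic gcd u^3 − 8u^2 + 26u − 28.
Cancel u^3 − 8u^2 + 26u − 28 from numerator and denominator to get the reduced form.

(5 − u)/(−4 + u)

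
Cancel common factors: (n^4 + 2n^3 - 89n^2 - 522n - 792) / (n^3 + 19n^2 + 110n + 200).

By polynomial division,
  n^4 + 2n^3 - 89n^2 - 522n - 792 = (n - 17)(n^3 + 19n^2 + 110n + 200) + (124n^2 + 1148n + 2608)
  n^3 + 19n^2 + 110n + 200 = ((1/124)n + 151/1922)(124n^2 + 1148n + 2608) + (-(1176/961)n - 4704/961)
  124n^2 + 1148n + 2608 = (-(29791/294)n - 156643/294)(-(1176/961)n - 4704/961) + (0)
Last nonzero remainder: -(1176/961)n - 4704/961. Dividing through by -1176/961 gives the monic gcd n + 4.
Cancel n + 4 from numerator and denominator to get the reduced form.

(n^3 - 2n^2 - 81n - 198)/(n^2 + 15n + 50)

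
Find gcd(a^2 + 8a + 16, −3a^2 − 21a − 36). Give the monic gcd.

Repeated division with remainder:
  a^2 + 8a + 16 = (−1/3)(−3a^2 − 21a − 36) + (a + 4)
  −3a^2 − 21a − 36 = (−3a − 9)(a + 4) + (0)
The last nonzero remainder a + 4 is already monic.

a + 4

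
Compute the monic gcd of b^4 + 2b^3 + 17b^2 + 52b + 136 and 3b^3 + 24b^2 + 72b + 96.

b^2 + 4b + 8

Repeated division with remainder:
  b^4 + 2b^3 + 17b^2 + 52b + 136 = ((1/3)b - 2)(3b^3 + 24b^2 + 72b + 96) + (41b^2 + 164b + 328)
  3b^3 + 24b^2 + 72b + 96 = ((3/41)b + 12/41)(41b^2 + 164b + 328) + (0)
Last nonzero remainder: 41b^2 + 164b + 328. Dividing through by 41 gives the monic gcd b^2 + 4b + 8.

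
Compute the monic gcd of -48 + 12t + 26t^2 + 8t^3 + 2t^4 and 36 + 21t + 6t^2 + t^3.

Repeated division with remainder:
  2t^4 + 8t^3 + 26t^2 + 12t - 48 = (2t - 4)(t^3 + 6t^2 + 21t + 36) + (8t^2 + 24t + 96)
  t^3 + 6t^2 + 21t + 36 = ((1/8)t + 3/8)(8t^2 + 24t + 96) + (0)
Last nonzero remainder: 8t^2 + 24t + 96. Dividing through by 8 gives the monic gcd t^2 + 3t + 12.

12 + 3t + t^2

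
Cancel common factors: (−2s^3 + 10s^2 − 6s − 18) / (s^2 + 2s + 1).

(−2s^2 + 12s − 18)/(s + 1)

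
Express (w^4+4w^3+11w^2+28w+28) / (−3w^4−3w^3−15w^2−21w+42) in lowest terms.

(−w−2)/(3w−3)

Euclidean algorithm in ℚ[w]:
  w^4+4w^3+11w^2+28w+28 = (−1/3)(−3w^4−3w^3−15w^2−21w+42) + (3w^3+6w^2+21w+42)
  −3w^4−3w^3−15w^2−21w+42 = (−w+1)(3w^3+6w^2+21w+42) + (0)
Last nonzero remainder: 3w^3+6w^2+21w+42. Dividing through by 3 gives the monic gcd w^3+2w^2+7w+14.
Cancel w^3+2w^2+7w+14 from numerator and denominator to get the reduced form.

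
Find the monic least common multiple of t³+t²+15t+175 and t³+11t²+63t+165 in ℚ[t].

t⁵+7t⁴+54t³+298t²+1545t+5775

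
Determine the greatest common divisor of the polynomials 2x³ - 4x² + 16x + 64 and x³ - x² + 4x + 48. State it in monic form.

x² - 4x + 16

By polynomial division,
  2x³ - 4x² + 16x + 64 = (2)(x³ - x² + 4x + 48) + (-2x² + 8x - 32)
  x³ - x² + 4x + 48 = (-(1/2)x - 3/2)(-2x² + 8x - 32) + (0)
Last nonzero remainder: -2x² + 8x - 32. Dividing through by -2 gives the monic gcd x² - 4x + 16.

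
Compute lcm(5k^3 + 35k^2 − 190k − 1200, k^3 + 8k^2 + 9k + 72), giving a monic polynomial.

k^5 + 7k^4 − 29k^3 − 177k^2 − 342k − 2160

Apply the Euclidean algorithm:
  5k^3 + 35k^2 − 190k − 1200 = (5)(k^3 + 8k^2 + 9k + 72) + (−5k^2 − 235k − 1560)
  k^3 + 8k^2 + 9k + 72 = (−(1/5)k + 39/5)(−5k^2 − 235k − 1560) + (1530k + 12240)
  −5k^2 − 235k − 1560 = (−(1/306)k − 13/102)(1530k + 12240) + (0)
Last nonzero remainder: 1530k + 12240. Dividing through by 1530 gives the monic gcd k + 8.
Then lcm(f, g) = f·g / gcd(f, g); expanding and making the result monic gives the answer.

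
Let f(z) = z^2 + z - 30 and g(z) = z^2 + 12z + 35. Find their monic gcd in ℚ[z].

1

Repeated division with remainder:
  z^2 + z - 30 = (z^2 + 12z + 35) + (-11z - 65)
  z^2 + 12z + 35 = (-(1/11)z - 67/121)(-11z - 65) + (-120/121)
  -11z - 65 = ((1331/120)z + 1573/24)(-120/121) + (0)
The last nonzero remainder is the constant -120/121, so the polynomials are coprime and gcd = 1.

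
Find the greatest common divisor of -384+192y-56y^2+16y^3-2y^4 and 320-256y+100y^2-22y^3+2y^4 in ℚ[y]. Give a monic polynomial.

Repeated division with remainder:
  -2y^4+16y^3-56y^2+192y-384 = (-1)(2y^4-22y^3+100y^2-256y+320) + (-6y^3+44y^2-64y-64)
  2y^4-22y^3+100y^2-256y+320 = (-(1/3)y+11/9)(-6y^3+44y^2-64y-64) + ((224/9)y^2-(1792/9)y+3584/9)
  -6y^3+44y^2-64y-64 = (-(27/112)y-9/56)((224/9)y^2-(1792/9)y+3584/9) + (0)
Last nonzero remainder: (224/9)y^2-(1792/9)y+3584/9. Dividing through by 224/9 gives the monic gcd y^2-8y+16.

16-8y+y^2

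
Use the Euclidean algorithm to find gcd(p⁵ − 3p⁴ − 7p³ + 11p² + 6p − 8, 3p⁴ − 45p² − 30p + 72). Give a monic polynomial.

Euclidean algorithm in ℚ[p]:
  p⁵ − 3p⁴ − 7p³ + 11p² + 6p − 8 = ((1/3)p − 1)(3p⁴ − 45p² − 30p + 72) + (8p³ − 24p² − 48p + 64)
  3p⁴ − 45p² − 30p + 72 = ((3/8)p + 9/8)(8p³ − 24p² − 48p + 64) + (0)
Last nonzero remainder: 8p³ − 24p² − 48p + 64. Dividing through by 8 gives the monic gcd p³ − 3p² − 6p + 8.

p³ − 3p² − 6p + 8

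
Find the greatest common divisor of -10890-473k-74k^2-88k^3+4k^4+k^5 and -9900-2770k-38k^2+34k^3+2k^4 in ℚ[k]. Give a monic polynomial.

By polynomial division,
  k^5+4k^4-88k^3-74k^2-473k-10890 = ((1/2)k-13/2)(2k^4+34k^3-38k^2-2770k-9900) + (152k^3+1064k^2-13528k-75240)
  2k^4+34k^3-38k^2-2770k-9900 = ((1/76)k+5/38)(152k^3+1064k^2-13528k-75240) + (0)
Last nonzero remainder: 152k^3+1064k^2-13528k-75240. Dividing through by 152 gives the monic gcd k^3+7k^2-89k-495.

-495-89k+7k^2+k^3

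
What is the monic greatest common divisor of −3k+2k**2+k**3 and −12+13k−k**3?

Apply the Euclidean algorithm:
  k**3+2k**2−3k = (−1)(−k**3+13k−12) + (2k**2+10k−12)
  −k**3+13k−12 = (−(1/2)k+5/2)(2k**2+10k−12) + (−18k+18)
  2k**2+10k−12 = (−(1/9)k−2/3)(−18k+18) + (0)
Last nonzero remainder: −18k+18. Dividing through by −18 gives the monic gcd k−1.

−1+k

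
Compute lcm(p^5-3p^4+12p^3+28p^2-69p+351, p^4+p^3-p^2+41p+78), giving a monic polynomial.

Repeated division with remainder:
  p^5-3p^4+12p^3+28p^2-69p+351 = (p-4)(p^4+p^3-p^2+41p+78) + (17p^3-17p^2+17p+663)
  p^4+p^3-p^2+41p+78 = ((1/17)p+2/17)(17p^3-17p^2+17p+663) + (0)
Last nonzero remainder: 17p^3-17p^2+17p+663. Dividing through by 17 gives the monic gcd p^3-p^2+p+39.
Then lcm(f, g) = f·g / gcd(f, g); expanding and making the result monic gives the answer.

p^6-p^5+6p^4+52p^3-13p^2+213p+702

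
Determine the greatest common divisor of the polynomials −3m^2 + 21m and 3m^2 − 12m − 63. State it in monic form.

m − 7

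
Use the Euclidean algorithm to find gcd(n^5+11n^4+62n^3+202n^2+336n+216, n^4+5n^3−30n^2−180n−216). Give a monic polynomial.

n^2+5n+6

Apply the Euclidean algorithm:
  n^5+11n^4+62n^3+202n^2+336n+216 = (n+6)(n^4+5n^3−30n^2−180n−216) + (62n^3+562n^2+1632n+1512)
  n^4+5n^3−30n^2−180n−216 = ((1/62)n−63/961)(62n^3+562n^2+1632n+1512) + (−(18720/961)n^2−(93600/961)n−112320/961)
  62n^3+562n^2+1632n+1512 = (−(29791/9360)n−6727/520)(−(18720/961)n^2−(93600/961)n−112320/961) + (0)
Last nonzero remainder: −(18720/961)n^2−(93600/961)n−112320/961. Dividing through by −18720/961 gives the monic gcd n^2+5n+6.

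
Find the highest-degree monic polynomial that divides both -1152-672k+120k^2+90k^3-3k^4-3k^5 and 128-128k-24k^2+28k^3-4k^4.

32-6k^2+k^3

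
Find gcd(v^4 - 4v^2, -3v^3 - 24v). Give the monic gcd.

By polynomial division,
  v^4 - 4v^2 = (-(1/3)v)(-3v^3 - 24v) + (-12v^2)
  -3v^3 - 24v = ((1/4)v)(-12v^2) + (-24v)
  -12v^2 = ((1/2)v)(-24v) + (0)
Last nonzero remainder: -24v. Dividing through by -24 gives the monic gcd v.

v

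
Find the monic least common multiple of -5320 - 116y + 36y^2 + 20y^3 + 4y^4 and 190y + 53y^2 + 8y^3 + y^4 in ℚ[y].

Euclidean algorithm in ℚ[y]:
  4y^4 + 20y^3 + 36y^2 - 116y - 5320 = (4)(y^4 + 8y^3 + 53y^2 + 190y) + (-12y^3 - 176y^2 - 876y - 5320)
  y^4 + 8y^3 + 53y^2 + 190y = (-(1/12)y + 5/9)(-12y^3 - 176y^2 - 876y - 5320) + ((700/9)y^2 + (700/3)y + 26600/9)
  -12y^3 - 176y^2 - 876y - 5320 = (-(27/175)y - 9/5)((700/9)y^2 + (700/3)y + 26600/9) + (0)
Last nonzero remainder: (700/9)y^2 + (700/3)y + 26600/9. Dividing through by 700/9 gives the monic gcd y^2 + 3y + 38.
Then lcm(f, g) = f·g / gcd(f, g); expanding and making the result monic gives the answer.

-6650y - 1475y^2 + 16y^3 + 34y^4 + 10y^5 + y^6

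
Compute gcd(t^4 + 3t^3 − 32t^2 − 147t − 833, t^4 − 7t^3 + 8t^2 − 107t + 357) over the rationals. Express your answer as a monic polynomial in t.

Apply the Euclidean algorithm:
  t^4 + 3t^3 − 32t^2 − 147t − 833 = (t^4 − 7t^3 + 8t^2 − 107t + 357) + (10t^3 − 40t^2 − 40t − 1190)
  t^4 − 7t^3 + 8t^2 − 107t + 357 = ((1/10)t − 3/10)(10t^3 − 40t^2 − 40t − 1190) + (0)
Last nonzero remainder: 10t^3 − 40t^2 − 40t − 1190. Dividing through by 10 gives the monic gcd t^3 − 4t^2 − 4t − 119.

t^3 − 4t^2 − 4t − 119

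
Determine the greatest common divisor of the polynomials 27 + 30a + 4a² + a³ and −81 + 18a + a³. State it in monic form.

27 + 3a + a²

Repeated division with remainder:
  a³ + 4a² + 30a + 27 = (a³ + 18a − 81) + (4a² + 12a + 108)
  a³ + 18a − 81 = ((1/4)a − 3/4)(4a² + 12a + 108) + (0)
Last nonzero remainder: 4a² + 12a + 108. Dividing through by 4 gives the monic gcd a² + 3a + 27.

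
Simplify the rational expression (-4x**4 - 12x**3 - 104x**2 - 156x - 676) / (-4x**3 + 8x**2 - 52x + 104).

(x**2 + 3x + 13)/(x - 2)

Repeated division with remainder:
  -4x**4 - 12x**3 - 104x**2 - 156x - 676 = (x + 5)(-4x**3 + 8x**2 - 52x + 104) + (-92x**2 - 1196)
  -4x**3 + 8x**2 - 52x + 104 = ((1/23)x - 2/23)(-92x**2 - 1196) + (0)
Last nonzero remainder: -92x**2 - 1196. Dividing through by -92 gives the monic gcd x**2 + 13.
Cancel x**2 + 13 from numerator and denominator to get the reduced form.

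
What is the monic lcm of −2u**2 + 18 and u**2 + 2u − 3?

Apply the Euclidean algorithm:
  −2u**2 + 18 = (−2)(u**2 + 2u − 3) + (4u + 12)
  u**2 + 2u − 3 = ((1/4)u − 1/4)(4u + 12) + (0)
Last nonzero remainder: 4u + 12. Dividing through by 4 gives the monic gcd u + 3.
Then lcm(f, g) = f·g / gcd(f, g); expanding and making the result monic gives the answer.

u**3 − u**2 − 9u + 9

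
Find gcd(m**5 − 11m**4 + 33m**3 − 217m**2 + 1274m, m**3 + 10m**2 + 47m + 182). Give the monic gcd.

m**2 + 3m + 26

Apply the Euclidean algorithm:
  m**5 − 11m**4 + 33m**3 − 217m**2 + 1274m = (m**2 − 21m + 196)(m**3 + 10m**2 + 47m + 182) + (−1372m**2 − 4116m − 35672)
  m**3 + 10m**2 + 47m + 182 = (−(1/1372)m − 1/196)(−1372m**2 − 4116m − 35672) + (0)
Last nonzero remainder: −1372m**2 − 4116m − 35672. Dividing through by −1372 gives the monic gcd m**2 + 3m + 26.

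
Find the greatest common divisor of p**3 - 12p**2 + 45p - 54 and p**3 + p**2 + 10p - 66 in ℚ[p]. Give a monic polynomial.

p - 3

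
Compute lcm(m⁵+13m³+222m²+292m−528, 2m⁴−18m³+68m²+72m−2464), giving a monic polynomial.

Repeated division with remainder:
  m⁵+13m³+222m²+292m−528 = ((1/2)m+9/2)(2m⁴−18m³+68m²+72m−2464) + (60m³−120m²+1200m+10560)
  2m⁴−18m³+68m²+72m−2464 = ((1/30)m−7/30)(60m³−120m²+1200m+10560) + (0)
Last nonzero remainder: 60m³−120m²+1200m+10560. Dividing through by 60 gives the monic gcd m³−2m²+20m+176.
Then lcm(f, g) = f·g / gcd(f, g); expanding and making the result monic gives the answer.

m⁶−7m⁵+13m⁴+131m³−1262m²−2572m+3696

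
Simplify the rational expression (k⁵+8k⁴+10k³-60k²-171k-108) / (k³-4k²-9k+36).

(k³+8k²+19k+12)/(k-4)

By polynomial division,
  k⁵+8k⁴+10k³-60k²-171k-108 = (k²+12k+67)(k³-4k²-9k+36) + (280k²-2520)
  k³-4k²-9k+36 = ((1/280)k-1/70)(280k²-2520) + (0)
Last nonzero remainder: 280k²-2520. Dividing through by 280 gives the monic gcd k²-9.
Cancel k²-9 from numerator and denominator to get the reduced form.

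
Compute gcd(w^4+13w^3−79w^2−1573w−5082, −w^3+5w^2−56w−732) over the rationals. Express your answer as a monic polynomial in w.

Repeated division with remainder:
  w^4+13w^3−79w^2−1573w−5082 = (−w−18)(−w^3+5w^2−56w−732) + (−45w^2−3313w−18258)
  −w^3+5w^2−56w−732 = ((1/45)w−3538/2025)(−45w^2−3313w−18258) + (−(11013184/2025)w−22026368/675)
  −45w^2−3313w−18258 = ((91125/11013184)w+6162075/11013184)(−(11013184/2025)w−22026368/675) + (0)
Last nonzero remainder: −(11013184/2025)w−22026368/675. Dividing through by −11013184/2025 gives the monic gcd w+6.

w+6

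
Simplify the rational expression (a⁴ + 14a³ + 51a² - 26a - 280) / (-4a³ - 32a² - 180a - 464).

(-a³ - 10a² - 11a + 70)/(4a² + 16a + 116)

Euclidean algorithm in ℚ[a]:
  a⁴ + 14a³ + 51a² - 26a - 280 = (-(1/4)a - 3/2)(-4a³ - 32a² - 180a - 464) + (-42a² - 412a - 976)
  -4a³ - 32a² - 180a - 464 = ((2/21)a - 76/441)(-42a² - 412a - 976) + (-(69700/441)a - 278800/441)
  -42a² - 412a - 976 = ((9261/34850)a + 26901/17425)(-(69700/441)a - 278800/441) + (0)
Last nonzero remainder: -(69700/441)a - 278800/441. Dividing through by -69700/441 gives the monic gcd a + 4.
Cancel a + 4 from numerator and denominator to get the reduced form.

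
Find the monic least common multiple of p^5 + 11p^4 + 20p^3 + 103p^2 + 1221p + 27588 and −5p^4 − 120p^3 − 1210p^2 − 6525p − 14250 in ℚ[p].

p^7 + 26p^6 + 235p^5 + 953p^4 + 3766p^3 + 51053p^2 + 474870p + 1379400

Repeated division with remainder:
  p^5 + 11p^4 + 20p^3 + 103p^2 + 1221p + 27588 = (−(1/5)p + 13/5)(−5p^4 − 120p^3 − 1210p^2 − 6525p − 14250) + (90p^3 + 1944p^2 + 15336p + 64638)
  −5p^4 − 120p^3 − 1210p^2 − 6525p − 14250 = (−(1/18)p − 2/15)(90p^3 + 1944p^2 + 15336p + 64638) + (−(494/5)p^2 − (4446/5)p − 28158/5)
  90p^3 + 1944p^2 + 15336p + 64638 = (−(225/247)p − 2835/247)(−(494/5)p^2 − (4446/5)p − 28158/5) + (0)
Last nonzero remainder: −(494/5)p^2 − (4446/5)p − 28158/5. Dividing through by −494/5 gives the monic gcd p^2 + 9p + 57.
Then lcm(f, g) = f·g / gcd(f, g); expanding and making the result monic gives the answer.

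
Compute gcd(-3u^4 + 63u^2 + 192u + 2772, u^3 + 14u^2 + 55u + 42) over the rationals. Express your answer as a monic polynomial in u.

u + 6

Euclidean algorithm in ℚ[u]:
  -3u^4 + 63u^2 + 192u + 2772 = (-3u + 42)(u^3 + 14u^2 + 55u + 42) + (-360u^2 - 1992u + 1008)
  u^3 + 14u^2 + 55u + 42 = (-(1/360)u - 127/5400)(-360u^2 - 1992u + 1008) + ((2464/225)u + 4928/75)
  -360u^2 - 1992u + 1008 = (-(10125/308)u + 675/44)((2464/225)u + 4928/75) + (0)
Last nonzero remainder: (2464/225)u + 4928/75. Dividing through by 2464/225 gives the monic gcd u + 6.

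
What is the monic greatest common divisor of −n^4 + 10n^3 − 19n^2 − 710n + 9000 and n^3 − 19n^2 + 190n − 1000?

n^3 − 19n^2 + 190n − 1000

Repeated division with remainder:
  −n^4 + 10n^3 − 19n^2 − 710n + 9000 = (−n − 9)(n^3 − 19n^2 + 190n − 1000) + (0)
The last nonzero remainder n^3 − 19n^2 + 190n − 1000 is already monic.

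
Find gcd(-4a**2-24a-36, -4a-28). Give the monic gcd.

Repeated division with remainder:
  -4a**2-24a-36 = (a-1)(-4a-28) + (-64)
  -4a-28 = ((1/16)a+7/16)(-64) + (0)
The last nonzero remainder is the constant -64, so the polynomials are coprime and gcd = 1.

1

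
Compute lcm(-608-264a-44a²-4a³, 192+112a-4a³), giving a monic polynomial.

Repeated division with remainder:
  -4a³-44a²-264a-608 = (-4a³+112a+192) + (-44a²-376a-800)
  -4a³+112a+192 = ((1/11)a-94/121)(-44a²-376a-800) + (-(12992/121)a-51968/121)
  -44a²-376a-800 = ((1331/3248)a+3025/1624)(-(12992/121)a-51968/121) + (0)
Last nonzero remainder: -(12992/121)a-51968/121. Dividing through by -12992/121 gives the monic gcd a+4.
Then lcm(f, g) = f·g / gcd(f, g); expanding and making the result monic gives the answer.

-1824-1400a-244a²+10a³+7a⁴+a⁵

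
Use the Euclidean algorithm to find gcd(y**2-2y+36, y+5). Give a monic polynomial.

1

Repeated division with remainder:
  y**2-2y+36 = (y-7)(y+5) + (71)
  y+5 = ((1/71)y+5/71)(71) + (0)
The last nonzero remainder is the constant 71, so the polynomials are coprime and gcd = 1.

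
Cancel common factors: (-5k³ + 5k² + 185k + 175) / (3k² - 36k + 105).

(-5k² - 30k - 25)/(3k - 15)

By polynomial division,
  -5k³ + 5k² + 185k + 175 = (-(5/3)k - 55/3)(3k² - 36k + 105) + (-300k + 2100)
  3k² - 36k + 105 = (-(1/100)k + 1/20)(-300k + 2100) + (0)
Last nonzero remainder: -300k + 2100. Dividing through by -300 gives the monic gcd k - 7.
Cancel k - 7 from numerator and denominator to get the reduced form.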